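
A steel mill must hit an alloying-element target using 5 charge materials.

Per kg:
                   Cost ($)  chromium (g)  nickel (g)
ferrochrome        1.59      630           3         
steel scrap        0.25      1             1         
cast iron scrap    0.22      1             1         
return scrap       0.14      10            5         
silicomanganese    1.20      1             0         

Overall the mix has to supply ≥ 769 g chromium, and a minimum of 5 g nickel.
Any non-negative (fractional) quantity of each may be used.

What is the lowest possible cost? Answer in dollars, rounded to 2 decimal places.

Let x1 = kg of ferrochrome, x2 = kg of steel scrap, x3 = kg of cast iron scrap, x4 = kg of return scrap, x5 = kg of silicomanganese.
Minimize 1.59x1 + 0.25x2 + 0.22x3 + 0.14x4 + 1.2x5 s.t.:
  630x1 + 1x2 + 1x3 + 10x4 + 1x5 ≥ 769   (chromium)
  3x1 + 1x2 + 1x3 + 5x4 ≥ 5   (nickel)
  x1, x2, x3, x4, x5 ≥ 0.
The minimum-cost mix takes nothing from steel scrap, cast iron scrap, silicomanganese — only ferrochrome, return scrap. There the chromium and nickel constraints are tight.
That vertex is x1 = 1.216, x4 = 0.2702.
Objective = 1.59·1.216 + 0.14·0.2702 = 1.9713.

$1.97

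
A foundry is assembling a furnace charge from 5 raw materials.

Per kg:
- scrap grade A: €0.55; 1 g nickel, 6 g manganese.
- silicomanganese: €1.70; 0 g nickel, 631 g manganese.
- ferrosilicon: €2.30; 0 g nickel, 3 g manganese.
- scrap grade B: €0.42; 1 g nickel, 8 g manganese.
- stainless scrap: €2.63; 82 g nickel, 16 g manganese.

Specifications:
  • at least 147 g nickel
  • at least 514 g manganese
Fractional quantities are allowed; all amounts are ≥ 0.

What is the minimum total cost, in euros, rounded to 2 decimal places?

Let x1 = kg of scrap grade A, x2 = kg of silicomanganese, x3 = kg of ferrosilicon, x4 = kg of scrap grade B, x5 = kg of stainless scrap.
Minimize 0.55x1 + 1.7x2 + 2.3x3 + 0.42x4 + 2.63x5 with:
  1x1 + 1x4 + 82x5 ≥ 147   (nickel)
  6x1 + 631x2 + 3x3 + 8x4 + 16x5 ≥ 514   (manganese)
  x1, x2, x3, x4, x5 ≥ 0.
The minimum-cost mix takes nothing from scrap grade A, ferrosilicon, scrap grade B — only silicomanganese, stainless scrap. The nickel and manganese requirements are met with equality.
Solving gives x2 = 0.7691, x5 = 1.793.
Hence cost = 1.7·0.7691 + 2.63·1.793 = €6.0231.

€6.02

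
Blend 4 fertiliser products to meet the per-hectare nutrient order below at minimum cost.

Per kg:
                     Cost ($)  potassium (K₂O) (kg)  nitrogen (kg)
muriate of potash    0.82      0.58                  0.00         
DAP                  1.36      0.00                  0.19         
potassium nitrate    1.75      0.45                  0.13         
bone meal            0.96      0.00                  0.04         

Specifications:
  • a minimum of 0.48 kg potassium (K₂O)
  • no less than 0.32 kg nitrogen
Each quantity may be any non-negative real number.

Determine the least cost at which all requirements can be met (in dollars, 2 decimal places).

Treat it as an LP. Let x1 = kg of muriate of potash, x2 = kg of DAP, x3 = kg of potassium nitrate, x4 = kg of bone meal.
min 0.82x1 + 1.36x2 + 1.75x3 + 0.96x4 subject to:
  0.58x1 + 0.45x3 ≥ 0.48   (potassium (K₂O))
  0.19x2 + 0.13x3 + 0.04x4 ≥ 0.32   (nitrogen)
  x1, x2, x3, x4 ≥ 0.
The cheapest feasible vertex uses only muriate of potash, DAP; potassium nitrate, bone meal are not used. There the potassium (K₂O) and nitrogen constraints are tight.
Optimal quantities: muriate of potash = 0.8276 kg, DAP = 1.684 kg.
Hence cost = 0.82·0.8276 + 1.36·1.684 = $2.9689.

$2.97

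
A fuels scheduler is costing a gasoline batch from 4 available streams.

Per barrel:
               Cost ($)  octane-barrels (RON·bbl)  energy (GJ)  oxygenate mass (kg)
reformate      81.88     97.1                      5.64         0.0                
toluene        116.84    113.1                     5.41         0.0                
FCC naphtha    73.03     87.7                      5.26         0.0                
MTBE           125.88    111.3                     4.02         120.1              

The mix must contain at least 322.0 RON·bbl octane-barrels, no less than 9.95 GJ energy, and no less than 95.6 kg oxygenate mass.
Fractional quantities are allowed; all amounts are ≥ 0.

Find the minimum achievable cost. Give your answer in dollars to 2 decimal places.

Let x1 = barrels of reformate, x2 = barrels of toluene, x3 = barrels of FCC naphtha, x4 = barrels of MTBE.
Minimize 81.88x1 + 116.84x2 + 73.03x3 + 125.88x4 with:
  97.1x1 + 113.1x2 + 87.7x3 + 111.3x4 ≥ 322   (octane-barrels)
  5.64x1 + 5.41x2 + 5.26x3 + 4.02x4 ≥ 9.95   (energy)
  120.1x4 ≥ 95.6   (oxygenate mass)
  x1, x2, x3, x4 ≥ 0.
At the optimum only FCC naphtha, MTBE are positive (reformate, toluene = 0). Binding constraints: octane-barrels and oxygenate mass.
Solving gives x3 = 2.6614, x4 = 0.796.
Total cost: 73.03·2.6614 + 125.88·0.796 = 294.5625.

$294.56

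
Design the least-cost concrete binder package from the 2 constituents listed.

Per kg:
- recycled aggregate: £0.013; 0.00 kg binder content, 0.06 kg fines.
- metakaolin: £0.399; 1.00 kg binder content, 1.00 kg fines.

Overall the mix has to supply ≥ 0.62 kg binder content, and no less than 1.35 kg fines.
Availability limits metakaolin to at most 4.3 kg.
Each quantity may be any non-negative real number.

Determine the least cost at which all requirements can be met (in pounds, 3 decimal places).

£0.406

Treat it as an LP. Let x1 = kg of recycled aggregate, x2 = kg of metakaolin.
min 0.013x1 + 0.399x2 with:
  1x2 ≥ 0.62   (binder content)
  0.06x1 + 1x2 ≥ 1.35   (fines)
  x2 ≤ 4.3
  x1, x2 ≥ 0.
Both inputs are positive at the optimum. Binding constraints: binder content and fines.
So recycled aggregate = 12.17 kg, metakaolin = 0.62 kg.
Cost = 0.013·12.17 + 0.399·0.62 = 0.40559.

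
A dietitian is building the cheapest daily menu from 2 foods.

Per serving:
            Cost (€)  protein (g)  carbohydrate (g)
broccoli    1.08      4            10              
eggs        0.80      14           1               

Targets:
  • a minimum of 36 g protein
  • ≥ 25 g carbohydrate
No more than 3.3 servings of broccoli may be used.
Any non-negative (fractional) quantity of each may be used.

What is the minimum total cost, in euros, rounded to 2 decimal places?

Set it up as a linear program. Let x1 = servings of broccoli, x2 = servings of eggs.
min 1.08x1 + 0.8x2 s.t.:
  4x1 + 14x2 ≥ 36   (protein)
  10x1 + 1x2 ≥ 25   (carbohydrate)
  x1 ≤ 3.3
  x1, x2 ≥ 0.
Both inputs are positive at the optimum. There the protein and carbohydrate constraints are tight.
Optimal quantities: broccoli = 2.309 servings, eggs = 1.912 servings.
Total cost: 1.08·2.309 + 0.8·1.912 = 4.0233.

€4.02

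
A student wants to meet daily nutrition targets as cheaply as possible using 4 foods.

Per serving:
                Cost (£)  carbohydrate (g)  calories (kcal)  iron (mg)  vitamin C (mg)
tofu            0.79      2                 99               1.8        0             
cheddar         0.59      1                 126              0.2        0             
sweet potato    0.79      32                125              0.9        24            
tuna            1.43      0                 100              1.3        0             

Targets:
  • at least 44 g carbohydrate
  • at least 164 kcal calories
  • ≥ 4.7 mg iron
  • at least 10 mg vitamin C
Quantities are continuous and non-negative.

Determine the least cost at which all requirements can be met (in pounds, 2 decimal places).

Set it up as a linear program. Let x1 = servings of tofu, x2 = servings of cheddar, x3 = servings of sweet potato, x4 = servings of tuna.
Minimise 0.79x1 + 0.59x2 + 0.79x3 + 1.43x4 with:
  2x1 + 1x2 + 32x3 ≥ 44   (carbohydrate)
  99x1 + 126x2 + 125x3 + 100x4 ≥ 164   (calories)
  1.8x1 + 0.2x2 + 0.9x3 + 1.3x4 ≥ 4.7   (iron)
  24x3 ≥ 10   (vitamin C)
  x1, x2, x3, x4 ≥ 0.
The minimum-cost mix takes nothing from cheddar, tuna — only tofu, sweet potato. The carbohydrate and iron requirements are met with equality.
So tofu = 1.986 servings, sweet potato = 1.251 servings.
Cost = 0.79·1.986 + 0.79·1.251 = 2.5572.

£2.56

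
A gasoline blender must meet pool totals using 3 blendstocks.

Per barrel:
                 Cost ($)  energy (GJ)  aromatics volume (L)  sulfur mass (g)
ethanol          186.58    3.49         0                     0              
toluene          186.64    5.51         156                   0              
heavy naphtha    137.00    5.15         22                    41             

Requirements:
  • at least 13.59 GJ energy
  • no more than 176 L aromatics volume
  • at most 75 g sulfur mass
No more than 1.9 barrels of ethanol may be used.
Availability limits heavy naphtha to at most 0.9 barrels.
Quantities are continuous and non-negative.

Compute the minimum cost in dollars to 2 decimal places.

Set it up as a linear program. Let x1 = barrels of ethanol, x2 = barrels of toluene, x3 = barrels of heavy naphtha.
Minimize 186.58x1 + 186.64x2 + 137x3 subject to:
  3.49x1 + 5.51x2 + 5.15x3 ≥ 13.59   (energy)
  156x2 + 22x3 ≤ 176   (aromatics volume)
  41x3 ≤ 75   (sulfur mass)
  x1 ≤ 1.9
  x3 ≤ 0.9
  x1, x2, x3 ≥ 0.
The optimal mix uses every input. There the energy, aromatics volume, the heavy naphtha cap constraints are tight.
Solving gives x1 = 0.98508, x2 = 1.0013, x3 = 0.9.
Total cost: 186.58·0.98508 + 186.64·1.0013 + 137·0.9 = 493.9789.

$493.98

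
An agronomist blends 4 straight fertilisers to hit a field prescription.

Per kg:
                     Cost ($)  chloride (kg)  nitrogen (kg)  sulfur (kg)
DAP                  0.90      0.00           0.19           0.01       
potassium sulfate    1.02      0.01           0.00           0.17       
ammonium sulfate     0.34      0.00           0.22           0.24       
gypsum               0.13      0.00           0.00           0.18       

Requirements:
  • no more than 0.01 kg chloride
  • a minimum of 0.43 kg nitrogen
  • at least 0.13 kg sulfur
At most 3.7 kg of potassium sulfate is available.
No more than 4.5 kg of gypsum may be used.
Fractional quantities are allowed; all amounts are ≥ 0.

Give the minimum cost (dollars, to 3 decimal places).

$0.665

Let x1 = kg of DAP, x2 = kg of potassium sulfate, x3 = kg of ammonium sulfate, x4 = kg of gypsum.
min 0.9x1 + 1.02x2 + 0.34x3 + 0.13x4 s.t.:
  0.01x2 ≤ 0.01   (chloride)
  0.19x1 + 0.22x3 ≥ 0.43   (nitrogen)
  0.01x1 + 0.17x2 + 0.24x3 + 0.18x4 ≥ 0.13   (sulfur)
  x2 ≤ 3.7
  x4 ≤ 4.5
  x1, x2, x3, x4 ≥ 0.
The cheapest feasible vertex uses only ammonium sulfate; DAP, potassium sulfate, gypsum are not used. There the nitrogen constraint is tight.
So ammonium sulfate = 1.955 kg.
Total cost: 0.34·1.955 = 0.66470.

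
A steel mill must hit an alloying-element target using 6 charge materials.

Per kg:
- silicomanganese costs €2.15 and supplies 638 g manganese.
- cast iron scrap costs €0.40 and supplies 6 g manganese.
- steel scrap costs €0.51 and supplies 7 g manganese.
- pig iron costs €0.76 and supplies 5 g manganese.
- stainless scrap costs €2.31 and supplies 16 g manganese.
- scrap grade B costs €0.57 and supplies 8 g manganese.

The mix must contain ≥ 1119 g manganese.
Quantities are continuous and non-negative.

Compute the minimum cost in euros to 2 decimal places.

Treat it as an LP. Let x1 = kg of silicomanganese, x2 = kg of cast iron scrap, x3 = kg of steel scrap, x4 = kg of pig iron, x5 = kg of stainless scrap, x6 = kg of scrap grade B.
min 2.15x1 + 0.4x2 + 0.51x3 + 0.76x4 + 2.31x5 + 0.57x6 with:
  638x1 + 6x2 + 7x3 + 5x4 + 16x5 + 8x6 ≥ 1119   (manganese)
  x1, x2, x3, x4, x5, x6 ≥ 0.
The cheapest feasible vertex uses only silicomanganese; cast iron scrap, steel scrap, pig iron, stainless scrap, scrap grade B are not used. Binding constraint: manganese.
So silicomanganese = 1.754 kg.
Cost = 2.15·1.754 = 3.7711.

€3.77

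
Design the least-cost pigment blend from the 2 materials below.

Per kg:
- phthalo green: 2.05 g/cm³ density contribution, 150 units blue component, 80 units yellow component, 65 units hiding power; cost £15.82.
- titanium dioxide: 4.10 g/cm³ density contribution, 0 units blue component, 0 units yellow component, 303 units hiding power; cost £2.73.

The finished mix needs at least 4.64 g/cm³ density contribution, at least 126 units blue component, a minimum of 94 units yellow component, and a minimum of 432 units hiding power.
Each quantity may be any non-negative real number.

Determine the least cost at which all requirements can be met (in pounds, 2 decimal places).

£21.79

Set it up as a linear program. Let x1 = kg of phthalo green, x2 = kg of titanium dioxide.
min 15.82x1 + 2.73x2 s.t.:
  2.05x1 + 4.1x2 ≥ 4.64   (density contribution)
  150x1 ≥ 126   (blue component)
  80x1 ≥ 94   (yellow component)
  65x1 + 303x2 ≥ 432   (hiding power)
  x1, x2 ≥ 0.
Both inputs are positive at the optimum. Binding constraints: yellow component and hiding power.
Optimal quantities: phthalo green = 1.175 kg, titanium dioxide = 1.174 kg.
Objective = 15.82·1.175 + 2.73·1.174 = 21.7935.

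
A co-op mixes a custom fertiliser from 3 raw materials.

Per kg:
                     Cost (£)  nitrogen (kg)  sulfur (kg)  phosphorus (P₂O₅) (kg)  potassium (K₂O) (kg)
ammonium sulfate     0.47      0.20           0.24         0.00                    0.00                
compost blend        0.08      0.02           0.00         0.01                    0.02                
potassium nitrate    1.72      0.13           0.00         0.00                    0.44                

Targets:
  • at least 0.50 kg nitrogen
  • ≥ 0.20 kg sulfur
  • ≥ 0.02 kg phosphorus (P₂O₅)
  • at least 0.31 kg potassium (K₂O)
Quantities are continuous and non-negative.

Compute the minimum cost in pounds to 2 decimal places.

£1.69

Set it up as a linear program. Let x1 = kg of ammonium sulfate, x2 = kg of compost blend, x3 = kg of potassium nitrate.
Minimise 0.47x1 + 0.08x2 + 1.72x3 with:
  0.2x1 + 0.02x2 + 0.13x3 ≥ 0.5   (nitrogen)
  0.24x1 ≥ 0.2   (sulfur)
  0.01x2 ≥ 0.02   (phosphorus (P₂O₅))
  0.02x2 + 0.44x3 ≥ 0.31   (potassium (K₂O))
  x1, x2, x3 ≥ 0.
At the optimum only ammonium sulfate, compost blend are positive (potassium nitrate = 0). The nitrogen and potassium (K₂O) requirements are met with equality.
Solving gives x1 = 0.95, x2 = 15.5.
Hence cost = 0.47·0.95 + 0.08·15.5 = £1.6865.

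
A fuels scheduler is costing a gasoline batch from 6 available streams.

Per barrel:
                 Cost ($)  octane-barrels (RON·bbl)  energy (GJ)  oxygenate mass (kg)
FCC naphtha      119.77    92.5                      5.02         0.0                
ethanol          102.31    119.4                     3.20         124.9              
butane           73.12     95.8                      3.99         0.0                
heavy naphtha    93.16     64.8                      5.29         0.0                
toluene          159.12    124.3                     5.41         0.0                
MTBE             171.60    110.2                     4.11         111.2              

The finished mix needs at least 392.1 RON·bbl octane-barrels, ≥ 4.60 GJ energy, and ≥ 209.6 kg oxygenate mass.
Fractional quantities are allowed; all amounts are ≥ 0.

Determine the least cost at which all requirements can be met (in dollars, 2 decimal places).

Set it up as a linear program. Let x1 = barrels of FCC naphtha, x2 = barrels of ethanol, x3 = barrels of butane, x4 = barrels of heavy naphtha, x5 = barrels of toluene, x6 = barrels of MTBE.
Minimize 119.77x1 + 102.31x2 + 73.12x3 + 93.16x4 + 159.12x5 + 171.6x6 subject to:
  92.5x1 + 119.4x2 + 95.8x3 + 64.8x4 + 124.3x5 + 110.2x6 ≥ 392.1   (octane-barrels)
  5.02x1 + 3.2x2 + 3.99x3 + 5.29x4 + 5.41x5 + 4.11x6 ≥ 4.6   (energy)
  124.9x2 + 111.2x6 ≥ 209.6   (oxygenate mass)
  x1, x2, x3, x4, x5, x6 ≥ 0.
The optimal basis is {ethanol, butane}; FCC naphtha, heavy naphtha, toluene, MTBE drop out. There the octane-barrels and oxygenate mass constraints are tight.
Optimal quantities: ethanol = 1.6781 barrels, butane = 2.0014 barrels.
Objective = 102.31·1.6781 + 73.12·2.0014 = 318.0288.

$318.03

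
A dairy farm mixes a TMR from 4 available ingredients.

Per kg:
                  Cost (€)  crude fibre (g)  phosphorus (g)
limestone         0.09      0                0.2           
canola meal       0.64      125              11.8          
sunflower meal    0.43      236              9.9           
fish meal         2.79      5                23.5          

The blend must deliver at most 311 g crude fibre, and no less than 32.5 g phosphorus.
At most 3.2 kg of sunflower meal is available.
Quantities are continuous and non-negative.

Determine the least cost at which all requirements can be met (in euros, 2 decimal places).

Treat it as an LP. Let x1 = kg of limestone, x2 = kg of canola meal, x3 = kg of sunflower meal, x4 = kg of fish meal.
Minimise 0.09x1 + 0.64x2 + 0.43x3 + 2.79x4 with:
  125x2 + 236x3 + 5x4 ≤ 311   (crude fibre)
  0.2x1 + 11.8x2 + 9.9x3 + 23.5x4 ≥ 32.5   (phosphorus)
  x3 ≤ 3.2
  x1, x2, x3, x4 ≥ 0.
The cheapest feasible vertex uses only canola meal, fish meal; limestone, sunflower meal are not used. The crude fibre and phosphorus requirements are met with equality.
That vertex is x2 = 2.483, x4 = 0.1364.
Objective = 0.64·2.483 + 2.79·0.1364 = 1.9697.

€1.97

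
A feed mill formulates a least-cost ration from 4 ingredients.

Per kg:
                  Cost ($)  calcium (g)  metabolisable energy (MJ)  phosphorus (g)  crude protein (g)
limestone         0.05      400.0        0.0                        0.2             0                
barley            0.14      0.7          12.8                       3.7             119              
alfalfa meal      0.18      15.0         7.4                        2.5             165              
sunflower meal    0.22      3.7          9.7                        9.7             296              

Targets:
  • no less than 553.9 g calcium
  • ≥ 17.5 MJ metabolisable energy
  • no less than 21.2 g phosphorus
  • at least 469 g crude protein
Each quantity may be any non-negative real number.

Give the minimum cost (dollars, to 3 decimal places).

Let x1 = kg of limestone, x2 = kg of barley, x3 = kg of alfalfa meal, x4 = kg of sunflower meal.
min 0.05x1 + 0.14x2 + 0.18x3 + 0.22x4 subject to:
  400x1 + 0.7x2 + 15x3 + 3.7x4 ≥ 553.9   (calcium)
  12.8x2 + 7.4x3 + 9.7x4 ≥ 17.5   (metabolisable energy)
  0.2x1 + 3.7x2 + 2.5x3 + 9.7x4 ≥ 21.2   (phosphorus)
  119x2 + 165x3 + 296x4 ≥ 469   (crude protein)
  x1, x2, x3, x4 ≥ 0.
The optimal basis is {limestone, sunflower meal}; barley, alfalfa meal drop out. Binding constraints: calcium and phosphorus.
That vertex is x1 = 1.365, x4 = 2.157.
Objective = 0.05·1.365 + 0.22·2.157 = 0.54279.

$0.543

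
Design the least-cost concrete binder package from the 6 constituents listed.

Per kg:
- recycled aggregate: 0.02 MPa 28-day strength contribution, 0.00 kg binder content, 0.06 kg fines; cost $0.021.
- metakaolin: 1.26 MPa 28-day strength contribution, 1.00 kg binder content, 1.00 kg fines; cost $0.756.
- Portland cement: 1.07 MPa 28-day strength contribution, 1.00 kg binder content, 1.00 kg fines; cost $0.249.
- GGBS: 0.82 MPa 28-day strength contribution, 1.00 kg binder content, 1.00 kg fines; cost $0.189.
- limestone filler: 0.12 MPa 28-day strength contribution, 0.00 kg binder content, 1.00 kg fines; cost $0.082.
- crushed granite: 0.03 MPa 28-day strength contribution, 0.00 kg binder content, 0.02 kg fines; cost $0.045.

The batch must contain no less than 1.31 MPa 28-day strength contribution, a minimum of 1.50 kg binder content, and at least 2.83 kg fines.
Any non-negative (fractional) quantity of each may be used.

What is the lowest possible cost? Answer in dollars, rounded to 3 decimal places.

$0.393

Treat it as an LP. Let x1 = kg of recycled aggregate, x2 = kg of metakaolin, x3 = kg of Portland cement, x4 = kg of GGBS, x5 = kg of limestone filler, x6 = kg of crushed granite.
Minimise 0.021x1 + 0.756x2 + 0.249x3 + 0.189x4 + 0.082x5 + 0.045x6 subject to:
  0.02x1 + 1.26x2 + 1.07x3 + 0.82x4 + 0.12x5 + 0.03x6 ≥ 1.31   (28-day strength contribution)
  1x2 + 1x3 + 1x4 ≥ 1.5   (binder content)
  0.06x1 + 1x2 + 1x3 + 1x4 + 1x5 + 0.02x6 ≥ 2.83   (fines)
  x1, x2, x3, x4, x5, x6 ≥ 0.
The minimum-cost mix takes nothing from recycled aggregate, metakaolin, Portland cement, crushed granite — only GGBS, limestone filler. The binder content and fines requirements are met with equality.
Optimal quantities: GGBS = 1.5 kg, limestone filler = 1.33 kg.
Cost = 0.189·1.5 + 0.082·1.33 = 0.39256.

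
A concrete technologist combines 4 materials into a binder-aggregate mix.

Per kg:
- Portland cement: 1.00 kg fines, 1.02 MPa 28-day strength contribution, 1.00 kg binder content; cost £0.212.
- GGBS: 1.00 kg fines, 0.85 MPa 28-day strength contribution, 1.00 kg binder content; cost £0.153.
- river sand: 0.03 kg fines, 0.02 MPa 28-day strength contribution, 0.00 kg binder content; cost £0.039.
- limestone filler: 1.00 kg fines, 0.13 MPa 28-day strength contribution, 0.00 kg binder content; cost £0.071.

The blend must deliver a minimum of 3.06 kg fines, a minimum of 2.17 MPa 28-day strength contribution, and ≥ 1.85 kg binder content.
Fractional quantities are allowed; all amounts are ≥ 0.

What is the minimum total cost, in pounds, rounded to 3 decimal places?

£0.419

Set it up as a linear program. Let x1 = kg of Portland cement, x2 = kg of GGBS, x3 = kg of river sand, x4 = kg of limestone filler.
Minimize 0.212x1 + 0.153x2 + 0.039x3 + 0.071x4 with:
  1x1 + 1x2 + 0.03x3 + 1x4 ≥ 3.06   (fines)
  1.02x1 + 0.85x2 + 0.02x3 + 0.13x4 ≥ 2.17   (28-day strength contribution)
  1x1 + 1x2 ≥ 1.85   (binder content)
  x1, x2, x3, x4 ≥ 0.
At the optimum only GGBS, limestone filler are positive (Portland cement, river sand = 0). Binding constraints: fines and 28-day strength contribution.
Solving gives x2 = 2.461, x4 = 0.5986.
Objective = 0.153·2.461 + 0.071·0.5986 = 0.41903.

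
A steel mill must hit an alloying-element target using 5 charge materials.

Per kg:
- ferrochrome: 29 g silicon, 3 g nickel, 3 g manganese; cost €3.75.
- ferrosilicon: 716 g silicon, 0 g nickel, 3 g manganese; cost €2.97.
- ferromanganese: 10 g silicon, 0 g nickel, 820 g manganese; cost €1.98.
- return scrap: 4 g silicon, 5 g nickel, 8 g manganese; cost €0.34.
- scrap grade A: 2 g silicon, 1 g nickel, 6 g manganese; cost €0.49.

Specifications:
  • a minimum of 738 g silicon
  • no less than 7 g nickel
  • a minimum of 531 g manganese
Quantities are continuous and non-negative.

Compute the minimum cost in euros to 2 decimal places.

€4.74

Let x1 = kg of ferrochrome, x2 = kg of ferrosilicon, x3 = kg of ferromanganese, x4 = kg of return scrap, x5 = kg of scrap grade A.
Minimize 3.75x1 + 2.97x2 + 1.98x3 + 0.34x4 + 0.49x5 subject to:
  29x1 + 716x2 + 10x3 + 4x4 + 2x5 ≥ 738   (silicon)
  3x1 + 5x4 + 1x5 ≥ 7   (nickel)
  3x1 + 3x2 + 820x3 + 8x4 + 6x5 ≥ 531   (manganese)
  x1, x2, x3, x4, x5 ≥ 0.
The cheapest feasible vertex uses only ferrosilicon, ferromanganese, return scrap; ferrochrome, scrap grade A are not used. The silicon, nickel, manganese requirements are met with equality.
So ferrosilicon = 1.014 kg, ferromanganese = 0.6302 kg, return scrap = 1.4 kg.
Objective = 2.97·1.014 + 1.98·0.6302 + 0.34·1.4 = 4.7354.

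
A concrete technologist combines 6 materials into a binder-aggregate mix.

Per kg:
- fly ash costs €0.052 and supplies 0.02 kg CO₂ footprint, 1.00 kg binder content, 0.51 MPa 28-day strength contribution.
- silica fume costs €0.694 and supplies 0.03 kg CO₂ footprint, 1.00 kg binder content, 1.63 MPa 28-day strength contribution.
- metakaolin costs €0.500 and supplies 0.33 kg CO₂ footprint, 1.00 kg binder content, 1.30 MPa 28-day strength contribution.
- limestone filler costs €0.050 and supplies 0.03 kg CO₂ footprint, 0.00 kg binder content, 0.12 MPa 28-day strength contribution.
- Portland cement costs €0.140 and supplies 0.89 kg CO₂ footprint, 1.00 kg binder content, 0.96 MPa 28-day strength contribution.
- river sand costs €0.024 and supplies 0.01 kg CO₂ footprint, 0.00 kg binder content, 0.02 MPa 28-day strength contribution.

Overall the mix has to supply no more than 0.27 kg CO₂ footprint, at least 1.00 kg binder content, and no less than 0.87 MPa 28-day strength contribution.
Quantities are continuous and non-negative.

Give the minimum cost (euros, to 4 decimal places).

€0.0887

Let x1 = kg of fly ash, x2 = kg of silica fume, x3 = kg of metakaolin, x4 = kg of limestone filler, x5 = kg of Portland cement, x6 = kg of river sand.
Minimise 0.052x1 + 0.694x2 + 0.5x3 + 0.05x4 + 0.14x5 + 0.024x6 with:
  0.02x1 + 0.03x2 + 0.33x3 + 0.03x4 + 0.89x5 + 0.01x6 ≤ 0.27   (CO₂ footprint)
  1x1 + 1x2 + 1x3 + 1x5 ≥ 1   (binder content)
  0.51x1 + 1.63x2 + 1.3x3 + 0.12x4 + 0.96x5 + 0.02x6 ≥ 0.87   (28-day strength contribution)
  x1, x2, x3, x4, x5, x6 ≥ 0.
At the optimum only fly ash is positive (silica fume, metakaolin, limestone filler, Portland cement, river sand = 0). There the 28-day strength contribution constraint is tight.
So fly ash = 1.706 kg.
Objective = 0.052·1.706 = 0.088712.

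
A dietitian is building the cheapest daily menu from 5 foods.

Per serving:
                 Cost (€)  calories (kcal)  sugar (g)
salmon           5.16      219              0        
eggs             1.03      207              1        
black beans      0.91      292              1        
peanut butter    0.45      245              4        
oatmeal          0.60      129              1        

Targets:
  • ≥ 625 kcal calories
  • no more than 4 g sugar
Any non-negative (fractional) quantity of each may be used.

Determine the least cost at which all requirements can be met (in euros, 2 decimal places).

€1.76

Let x1 = servings of salmon, x2 = servings of eggs, x3 = servings of black beans, x4 = servings of peanut butter, x5 = servings of oatmeal.
Minimise 5.16x1 + 1.03x2 + 0.91x3 + 0.45x4 + 0.6x5 subject to:
  219x1 + 207x2 + 292x3 + 245x4 + 129x5 ≥ 625   (calories)
  1x2 + 1x3 + 4x4 + 1x5 ≤ 4   (sugar)
  x1, x2, x3, x4, x5 ≥ 0.
At the optimum only black beans, peanut butter are positive (salmon, eggs, oatmeal = 0). There the calories and sugar constraints are tight.
Optimal quantities: black beans = 1.647 servings, peanut butter = 0.5883 servings.
Objective = 0.91·1.647 + 0.45·0.5883 = 1.7635.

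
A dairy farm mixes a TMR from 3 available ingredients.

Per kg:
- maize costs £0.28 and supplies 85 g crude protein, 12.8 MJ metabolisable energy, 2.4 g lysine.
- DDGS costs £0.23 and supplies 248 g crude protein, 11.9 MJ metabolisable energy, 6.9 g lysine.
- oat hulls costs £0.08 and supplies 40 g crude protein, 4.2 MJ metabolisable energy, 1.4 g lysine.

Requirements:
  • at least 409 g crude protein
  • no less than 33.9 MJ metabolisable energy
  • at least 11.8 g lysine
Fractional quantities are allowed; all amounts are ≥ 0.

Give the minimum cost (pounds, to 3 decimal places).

Treat it as an LP. Let x1 = kg of maize, x2 = kg of DDGS, x3 = kg of oat hulls.
Minimise 0.28x1 + 0.23x2 + 0.08x3 with:
  85x1 + 248x2 + 40x3 ≥ 409   (crude protein)
  12.8x1 + 11.9x2 + 4.2x3 ≥ 33.9   (metabolisable energy)
  2.4x1 + 6.9x2 + 1.4x3 ≥ 11.8   (lysine)
  x1, x2, x3 ≥ 0.
The minimum-cost mix takes nothing from maize — only DDGS, oat hulls. Binding constraints: crude protein and metabolisable energy.
So DDGS = 0.6397 kg, oat hulls = 6.259 kg.
Total cost: 0.23·0.6397 + 0.08·6.259 = 0.64785.

£0.648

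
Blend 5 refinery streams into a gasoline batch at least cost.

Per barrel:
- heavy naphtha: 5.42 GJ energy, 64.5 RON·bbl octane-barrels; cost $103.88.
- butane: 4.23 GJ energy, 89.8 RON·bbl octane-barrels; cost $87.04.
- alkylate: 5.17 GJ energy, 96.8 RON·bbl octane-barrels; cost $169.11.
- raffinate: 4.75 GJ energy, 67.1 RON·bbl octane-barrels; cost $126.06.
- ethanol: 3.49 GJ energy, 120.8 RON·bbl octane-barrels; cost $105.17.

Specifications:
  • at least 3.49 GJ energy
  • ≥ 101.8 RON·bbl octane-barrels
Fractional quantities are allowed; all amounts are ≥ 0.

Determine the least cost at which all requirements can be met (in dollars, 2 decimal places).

$91.60

Set it up as a linear program. Let x1 = barrels of heavy naphtha, x2 = barrels of butane, x3 = barrels of alkylate, x4 = barrels of raffinate, x5 = barrels of ethanol.
Minimize 103.88x1 + 87.04x2 + 169.11x3 + 126.06x4 + 105.17x5 s.t.:
  5.42x1 + 4.23x2 + 5.17x3 + 4.75x4 + 3.49x5 ≥ 3.49   (energy)
  64.5x1 + 89.8x2 + 96.8x3 + 67.1x4 + 120.8x5 ≥ 101.8   (octane-barrels)
  x1, x2, x3, x4, x5 ≥ 0.
The minimum-cost mix takes nothing from heavy naphtha, alkylate, raffinate — only butane, ethanol. The energy and octane-barrels requirements are met with equality.
That vertex is x2 = 0.3356, x5 = 0.5932.
Total cost: 87.04·0.3356 + 105.17·0.5932 = 91.5975.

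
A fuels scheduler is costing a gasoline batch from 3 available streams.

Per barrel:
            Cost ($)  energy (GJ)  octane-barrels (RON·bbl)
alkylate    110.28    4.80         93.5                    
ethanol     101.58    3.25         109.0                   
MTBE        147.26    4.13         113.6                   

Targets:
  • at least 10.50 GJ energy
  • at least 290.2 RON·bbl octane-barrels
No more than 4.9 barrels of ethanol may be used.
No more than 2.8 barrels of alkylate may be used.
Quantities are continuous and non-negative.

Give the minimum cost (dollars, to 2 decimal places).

Let x1 = barrels of alkylate, x2 = barrels of ethanol, x3 = barrels of MTBE.
Minimize 110.28x1 + 101.58x2 + 147.26x3 s.t.:
  4.8x1 + 3.25x2 + 4.13x3 ≥ 10.5   (energy)
  93.5x1 + 109x2 + 113.6x3 ≥ 290.2   (octane-barrels)
  x2 ≤ 4.9
  x1 ≤ 2.8
  x1, x2, x3 ≥ 0.
The cheapest feasible vertex uses only alkylate, ethanol; MTBE is not used. There the energy and octane-barrels constraints are tight.
So alkylate = 0.91804 barrels, ethanol = 1.8749 barrels.
Cost = 110.28·0.91804 + 101.58·1.8749 = 291.6938.

$291.69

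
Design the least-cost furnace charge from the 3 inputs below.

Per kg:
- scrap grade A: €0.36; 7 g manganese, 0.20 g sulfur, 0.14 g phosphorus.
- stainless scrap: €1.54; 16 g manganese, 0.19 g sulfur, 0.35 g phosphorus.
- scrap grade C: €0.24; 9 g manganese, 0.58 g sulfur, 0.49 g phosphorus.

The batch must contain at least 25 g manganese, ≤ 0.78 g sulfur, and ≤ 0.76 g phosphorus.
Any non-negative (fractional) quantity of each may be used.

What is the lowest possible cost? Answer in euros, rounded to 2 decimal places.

Treat it as an LP. Let x1 = kg of scrap grade A, x2 = kg of stainless scrap, x3 = kg of scrap grade C.
min 0.36x1 + 1.54x2 + 0.24x3 subject to:
  7x1 + 16x2 + 9x3 ≥ 25   (manganese)
  0.2x1 + 0.19x2 + 0.58x3 ≤ 0.78   (sulfur)
  0.14x1 + 0.35x2 + 0.49x3 ≤ 0.76   (phosphorus)
  x1, x2, x3 ≥ 0.
The optimal basis is {scrap grade A, scrap grade C}; stainless scrap drops out. The manganese and sulfur requirements are met with equality.
Solving gives x1 = 3.31, x3 = 0.2035.
Objective = 0.36·3.31 + 0.24·0.2035 = 1.2404.

€1.24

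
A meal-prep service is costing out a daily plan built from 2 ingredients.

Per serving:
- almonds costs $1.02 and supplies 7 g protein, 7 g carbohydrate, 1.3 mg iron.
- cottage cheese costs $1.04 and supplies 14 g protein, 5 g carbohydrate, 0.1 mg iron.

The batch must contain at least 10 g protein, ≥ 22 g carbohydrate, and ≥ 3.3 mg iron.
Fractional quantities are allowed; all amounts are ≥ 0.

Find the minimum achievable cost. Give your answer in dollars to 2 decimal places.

$3.21

This is a linear program. Let x1 = servings of almonds, x2 = servings of cottage cheese.
Minimize 1.02x1 + 1.04x2 subject to:
  7x1 + 14x2 ≥ 10   (protein)
  7x1 + 5x2 ≥ 22   (carbohydrate)
  1.3x1 + 0.1x2 ≥ 3.3   (iron)
  x1, x2 ≥ 0.
At the optimum only almonds is positive (cottage cheese = 0). The carbohydrate requirement is met with equality.
So almonds = 3.143 servings.
Total cost: 1.02·3.143 = 3.2059.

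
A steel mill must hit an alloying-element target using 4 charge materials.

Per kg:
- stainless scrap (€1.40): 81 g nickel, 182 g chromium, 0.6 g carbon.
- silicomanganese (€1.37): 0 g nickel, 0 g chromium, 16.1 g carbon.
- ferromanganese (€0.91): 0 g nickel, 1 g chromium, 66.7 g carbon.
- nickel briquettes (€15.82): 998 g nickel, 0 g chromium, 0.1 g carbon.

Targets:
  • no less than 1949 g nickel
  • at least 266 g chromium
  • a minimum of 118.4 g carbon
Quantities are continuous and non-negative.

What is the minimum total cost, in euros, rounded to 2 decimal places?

€32.66

Treat it as an LP. Let x1 = kg of stainless scrap, x2 = kg of silicomanganese, x3 = kg of ferromanganese, x4 = kg of nickel briquettes.
min 1.4x1 + 1.37x2 + 0.91x3 + 15.82x4 s.t.:
  81x1 + 998x4 ≥ 1949   (nickel)
  182x1 + 1x3 ≥ 266   (chromium)
  0.6x1 + 16.1x2 + 66.7x3 + 0.1x4 ≥ 118.4   (carbon)
  x1, x2, x3, x4 ≥ 0.
The minimum-cost mix takes nothing from silicomanganese — only stainless scrap, ferromanganese, nickel briquettes. There the nickel, chromium, carbon constraints are tight.
So stainless scrap = 1.452 kg, ferromanganese = 1.759 kg, nickel briquettes = 1.835 kg.
Total cost: 1.4·1.452 + 0.91·1.759 + 15.82·1.835 = 32.6632.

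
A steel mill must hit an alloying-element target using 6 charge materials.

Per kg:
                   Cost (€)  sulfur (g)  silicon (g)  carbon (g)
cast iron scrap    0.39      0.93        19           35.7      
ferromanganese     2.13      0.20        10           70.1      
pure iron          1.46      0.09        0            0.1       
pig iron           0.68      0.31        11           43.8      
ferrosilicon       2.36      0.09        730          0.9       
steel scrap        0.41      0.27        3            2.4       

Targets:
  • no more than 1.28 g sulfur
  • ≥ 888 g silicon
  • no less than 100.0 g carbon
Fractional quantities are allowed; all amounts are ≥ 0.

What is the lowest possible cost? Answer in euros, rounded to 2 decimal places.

Set it up as a linear program. Let x1 = kg of cast iron scrap, x2 = kg of ferromanganese, x3 = kg of pure iron, x4 = kg of pig iron, x5 = kg of ferrosilicon, x6 = kg of steel scrap.
Minimise 0.39x1 + 2.13x2 + 1.46x3 + 0.68x4 + 2.36x5 + 0.41x6 with:
  0.93x1 + 0.2x2 + 0.09x3 + 0.31x4 + 0.09x5 + 0.27x6 ≤ 1.28   (sulfur)
  19x1 + 10x2 + 11x4 + 730x5 + 3x6 ≥ 888   (silicon)
  35.7x1 + 70.1x2 + 0.1x3 + 43.8x4 + 0.9x5 + 2.4x6 ≥ 100   (carbon)
  x1, x2, x3, x4, x5, x6 ≥ 0.
The cheapest feasible vertex uses only cast iron scrap, pig iron, ferrosilicon; ferromanganese, pure iron, steel scrap are not used. Binding constraints: sulfur, silicon, carbon.
That vertex is x1 = 0.7, x4 = 1.688, x5 = 1.173.
Total cost: 0.39·0.7 + 0.68·1.688 + 2.36·1.173 = 4.1891.

€4.19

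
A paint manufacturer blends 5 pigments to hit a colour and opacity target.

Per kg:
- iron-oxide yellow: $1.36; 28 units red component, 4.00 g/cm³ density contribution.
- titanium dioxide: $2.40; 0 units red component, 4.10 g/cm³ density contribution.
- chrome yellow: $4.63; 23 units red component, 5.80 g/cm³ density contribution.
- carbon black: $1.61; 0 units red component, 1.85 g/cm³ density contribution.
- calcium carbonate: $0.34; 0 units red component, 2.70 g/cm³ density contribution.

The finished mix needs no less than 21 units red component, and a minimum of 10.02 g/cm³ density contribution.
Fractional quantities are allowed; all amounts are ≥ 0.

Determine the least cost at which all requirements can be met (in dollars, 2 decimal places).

Set it up as a linear program. Let x1 = kg of iron-oxide yellow, x2 = kg of titanium dioxide, x3 = kg of chrome yellow, x4 = kg of carbon black, x5 = kg of calcium carbonate.
Minimize 1.36x1 + 2.4x2 + 4.63x3 + 1.61x4 + 0.34x5 subject to:
  28x1 + 23x3 ≥ 21   (red component)
  4x1 + 4.1x2 + 5.8x3 + 1.85x4 + 2.7x5 ≥ 10.02   (density contribution)
  x1, x2, x3, x4, x5 ≥ 0.
At the optimum only iron-oxide yellow, calcium carbonate are positive (titanium dioxide, chrome yellow, carbon black = 0). Binding constraints: red component and density contribution.
Solving gives x1 = 0.75, x5 = 2.6.
Hence cost = 1.36·0.75 + 0.34·2.6 = $1.9040.

$1.90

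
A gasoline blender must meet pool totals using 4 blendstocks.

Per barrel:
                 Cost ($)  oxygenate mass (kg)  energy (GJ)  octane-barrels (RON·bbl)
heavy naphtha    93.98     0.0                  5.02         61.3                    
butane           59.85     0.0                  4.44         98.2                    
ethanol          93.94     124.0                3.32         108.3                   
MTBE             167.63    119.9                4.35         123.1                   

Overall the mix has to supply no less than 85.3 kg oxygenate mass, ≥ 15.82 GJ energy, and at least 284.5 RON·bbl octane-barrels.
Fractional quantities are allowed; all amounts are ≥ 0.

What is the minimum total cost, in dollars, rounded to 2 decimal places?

Set it up as a linear program. Let x1 = barrels of heavy naphtha, x2 = barrels of butane, x3 = barrels of ethanol, x4 = barrels of MTBE.
Minimize 93.98x1 + 59.85x2 + 93.94x3 + 167.63x4 subject to:
  124x3 + 119.9x4 ≥ 85.3   (oxygenate mass)
  5.02x1 + 4.44x2 + 3.32x3 + 4.35x4 ≥ 15.82   (energy)
  61.3x1 + 98.2x2 + 108.3x3 + 123.1x4 ≥ 284.5   (octane-barrels)
  x1, x2, x3, x4 ≥ 0.
The optimal basis is {butane, ethanol}; heavy naphtha, MTBE drop out. Binding constraints: oxygenate mass and energy.
So butane = 3.0487 barrels, ethanol = 0.6879 barrels.
Hence cost = 59.85·3.0487 + 93.94·0.6879 = $247.0860.

$247.09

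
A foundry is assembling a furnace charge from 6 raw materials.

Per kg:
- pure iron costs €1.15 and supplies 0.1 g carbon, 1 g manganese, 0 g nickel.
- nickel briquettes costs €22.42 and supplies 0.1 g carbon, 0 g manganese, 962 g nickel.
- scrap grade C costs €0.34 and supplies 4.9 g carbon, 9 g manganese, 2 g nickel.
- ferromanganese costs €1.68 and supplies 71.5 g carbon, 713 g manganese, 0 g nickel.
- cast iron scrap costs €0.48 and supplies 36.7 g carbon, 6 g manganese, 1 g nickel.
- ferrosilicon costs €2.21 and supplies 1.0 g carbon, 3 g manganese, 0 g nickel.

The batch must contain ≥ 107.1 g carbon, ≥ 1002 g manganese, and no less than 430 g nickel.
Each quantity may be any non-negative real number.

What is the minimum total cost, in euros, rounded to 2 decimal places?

Let x1 = kg of pure iron, x2 = kg of nickel briquettes, x3 = kg of scrap grade C, x4 = kg of ferromanganese, x5 = kg of cast iron scrap, x6 = kg of ferrosilicon.
min 1.15x1 + 22.42x2 + 0.34x3 + 1.68x4 + 0.48x5 + 2.21x6 subject to:
  0.1x1 + 0.1x2 + 4.9x3 + 71.5x4 + 36.7x5 + 1x6 ≥ 107.1   (carbon)
  1x1 + 9x3 + 713x4 + 6x5 + 3x6 ≥ 1002   (manganese)
  962x2 + 2x3 + 1x5 ≥ 430   (nickel)
  x1, x2, x3, x4, x5, x6 ≥ 0.
The cheapest feasible vertex uses only nickel briquettes, ferromanganese, cast iron scrap; pure iron, scrap grade C, ferrosilicon are not used. Binding constraints: carbon, manganese, nickel.
Solving gives x2 = 0.4468, x4 = 1.404, x5 = 0.1821.
Hence cost = 22.42·0.4468 + 1.68·1.404 + 0.48·0.1821 = €12.4634.

€12.46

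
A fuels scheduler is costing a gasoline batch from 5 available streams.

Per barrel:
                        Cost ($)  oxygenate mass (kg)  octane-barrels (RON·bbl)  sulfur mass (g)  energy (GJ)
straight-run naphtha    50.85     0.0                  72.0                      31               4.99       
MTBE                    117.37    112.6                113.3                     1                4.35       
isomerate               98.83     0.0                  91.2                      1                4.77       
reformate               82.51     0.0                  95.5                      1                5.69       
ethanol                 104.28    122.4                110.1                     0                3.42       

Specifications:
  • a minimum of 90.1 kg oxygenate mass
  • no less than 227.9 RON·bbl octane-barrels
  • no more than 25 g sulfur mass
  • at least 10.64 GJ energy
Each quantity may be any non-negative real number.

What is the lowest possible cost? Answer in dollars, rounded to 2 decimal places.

Set it up as a linear program. Let x1 = barrels of straight-run naphtha, x2 = barrels of MTBE, x3 = barrels of isomerate, x4 = barrels of reformate, x5 = barrels of ethanol.
Minimise 50.85x1 + 117.37x2 + 98.83x3 + 82.51x4 + 104.28x5 subject to:
  112.6x2 + 122.4x5 ≥ 90.1   (oxygenate mass)
  72x1 + 113.3x2 + 91.2x3 + 95.5x4 + 110.1x5 ≥ 227.9   (octane-barrels)
  31x1 + 1x2 + 1x3 + 1x4 ≤ 25   (sulfur mass)
  4.99x1 + 4.35x2 + 4.77x3 + 5.69x4 + 3.42x5 ≥ 10.64   (energy)
  x1, x2, x3, x4, x5 ≥ 0.
The optimal basis is {straight-run naphtha, reformate, ethanol}; MTBE, isomerate drop out. Binding constraints: oxygenate mass, octane-barrels, sulfur mass.
Solving gives x1 = 0.7757, x4 = 0.9529, x5 = 0.7361.
Objective = 50.85·0.7757 + 82.51·0.9529 + 104.28·0.7361 = 194.8286.

$194.83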